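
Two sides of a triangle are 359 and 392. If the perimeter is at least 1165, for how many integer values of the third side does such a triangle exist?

Triangle inequality: 33 < x < 751. Perimeter ≥ 1165 gives x ≥ 1165 − 359 − 392 = 414.
So 414 ≤ x < 751; integers 414 through 750: 337 values.

337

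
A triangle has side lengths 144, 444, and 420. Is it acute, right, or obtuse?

right

Compare the square of the longest side to the sum of squares of the other two: 144² + 420² = 197136 = 444².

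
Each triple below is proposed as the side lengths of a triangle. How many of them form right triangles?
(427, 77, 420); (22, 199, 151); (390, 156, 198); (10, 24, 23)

1

(427,77,420): 77²+420² = 182329 = 427² → right
(22,199,151): 22+151 ≤ 199, not a triangle
(390,156,198): 156+198 ≤ 390, not a triangle
(10,24,23): 10²+23² = 629 > 576 = 24² → acute
1 of the 4 is right.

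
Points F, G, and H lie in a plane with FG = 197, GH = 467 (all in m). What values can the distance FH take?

270 ≤ FH ≤ 664 m

By the triangle inequality, |197 − 467| ≤ FH ≤ 197 + 467.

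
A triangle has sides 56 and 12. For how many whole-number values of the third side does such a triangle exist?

23

The third side lies in the open interval (44, 68).
Integers from 45 to 67 inclusive: 67 − 45 + 1 = 23.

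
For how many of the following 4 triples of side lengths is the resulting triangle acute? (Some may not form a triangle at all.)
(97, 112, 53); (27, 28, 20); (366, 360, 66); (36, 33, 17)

2

(97,112,53): 53²+97² = 12218 < 12544 = 112² → obtuse
(27,28,20): 20²+27² = 1129 > 784 = 28² → acute
(366,360,66): 66²+360² = 133956 = 366² → right
(36,33,17): 17²+33² = 1378 > 1296 = 36² → acute
2 of the 4 are acute.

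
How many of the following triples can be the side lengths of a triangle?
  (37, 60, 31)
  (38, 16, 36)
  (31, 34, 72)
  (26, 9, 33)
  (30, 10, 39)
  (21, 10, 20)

(31,37,60): 31+37 > 60 → valid
(16,36,38): 16+36 > 38 → valid
(31,34,72): 31+34 ≤ 72 → not valid
(9,26,33): 9+26 > 33 → valid
(10,30,39): 10+30 > 39 → valid
(10,20,21): 10+20 > 21 → valid
5 of the 6 triples form a triangle.

5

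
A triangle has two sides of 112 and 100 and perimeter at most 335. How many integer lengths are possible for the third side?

Triangle inequality: 12 < x < 212. Perimeter ≤ 335 gives x ≤ 335 − 112 − 100 = 123.
So 12 < x ≤ 123; integers 13 through 123: 111 values.

111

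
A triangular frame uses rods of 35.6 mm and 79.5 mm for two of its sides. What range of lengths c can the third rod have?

43.9 < c < 115.1 (mm)

By the triangle inequality, c must be less than 35.6 + 79.5 = 115.1 and greater than |35.6 − 79.5| = 43.9.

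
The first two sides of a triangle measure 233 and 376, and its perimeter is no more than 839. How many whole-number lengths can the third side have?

Triangle inequality: 143 < x < 609. Perimeter ≤ 839 gives x ≤ 839 − 233 − 376 = 230.
So 143 < x ≤ 230; integers 144 through 230: 87 values.

87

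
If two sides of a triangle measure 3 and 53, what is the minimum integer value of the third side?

51

The third side must be strictly greater than |3 − 53| = 50.
The smallest integer above 50 is 51.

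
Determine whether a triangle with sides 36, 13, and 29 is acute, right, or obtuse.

Compare the square of the longest side to the sum of squares of the other two: 13² + 29² = 1010 < 1296 = 36².

obtuse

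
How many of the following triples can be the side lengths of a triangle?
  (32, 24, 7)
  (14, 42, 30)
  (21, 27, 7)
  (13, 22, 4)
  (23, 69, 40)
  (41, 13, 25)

(7,24,32): 7+24 ≤ 32 → not valid
(14,30,42): 14+30 > 42 → valid
(7,21,27): 7+21 > 27 → valid
(4,13,22): 4+13 ≤ 22 → not valid
(23,40,69): 23+40 ≤ 69 → not valid
(13,25,41): 13+25 ≤ 41 → not valid
2 of the 6 triples form a triangle.

2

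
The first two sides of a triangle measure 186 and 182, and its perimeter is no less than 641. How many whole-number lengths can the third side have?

Triangle inequality: 4 < x < 368. Perimeter ≥ 641 gives x ≥ 641 − 186 − 182 = 273.
So 273 ≤ x < 368; integers 273 through 367: 95 values.

95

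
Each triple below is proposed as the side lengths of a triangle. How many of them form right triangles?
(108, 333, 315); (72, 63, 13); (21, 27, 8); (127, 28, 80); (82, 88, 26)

1

(108,333,315): 108²+315² = 110889 = 333² → right
(72,63,13): 13²+63² = 4138 < 5184 = 72² → obtuse
(21,27,8): 8²+21² = 505 < 729 = 27² → obtuse
(127,28,80): 28+80 ≤ 127, not a triangle
(82,88,26): 26²+82² = 7400 < 7744 = 88² → obtuse
1 of the 5 is right.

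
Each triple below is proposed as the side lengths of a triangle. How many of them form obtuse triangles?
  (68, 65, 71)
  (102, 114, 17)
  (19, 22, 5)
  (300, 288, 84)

(68,65,71): 65²+68² = 8849 > 5041 = 71² → acute
(102,114,17): 17²+102² = 10693 < 12996 = 114² → obtuse
(19,22,5): 5²+19² = 386 < 484 = 22² → obtuse
(300,288,84): 84²+288² = 90000 = 300² → right
2 of the 4 are obtuse.

2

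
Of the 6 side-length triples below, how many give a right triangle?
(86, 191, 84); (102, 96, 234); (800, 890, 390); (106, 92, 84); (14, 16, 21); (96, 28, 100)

(86,191,84): 84+86 ≤ 191, not a triangle
(102,96,234): 96+102 ≤ 234, not a triangle
(800,890,390): 390²+800² = 792100 = 890² → right
(106,92,84): 84²+92² = 15520 > 11236 = 106² → acute
(14,16,21): 14²+16² = 452 > 441 = 21² → acute
(96,28,100): 28²+96² = 10000 = 100² → right
2 of the 6 are right.

2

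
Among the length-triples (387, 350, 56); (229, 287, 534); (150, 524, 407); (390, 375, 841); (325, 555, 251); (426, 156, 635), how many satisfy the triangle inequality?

(56,350,387): 56+350 > 387 → valid
(229,287,534): 229+287 ≤ 534 → not valid
(150,407,524): 150+407 > 524 → valid
(375,390,841): 375+390 ≤ 841 → not valid
(251,325,555): 251+325 > 555 → valid
(156,426,635): 156+426 ≤ 635 → not valid
3 of the 6 triples form a triangle.

3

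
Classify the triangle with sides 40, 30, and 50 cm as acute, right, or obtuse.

Compare the square of the longest side to the sum of squares of the other two: 30² + 40² = 2500 = 50².

right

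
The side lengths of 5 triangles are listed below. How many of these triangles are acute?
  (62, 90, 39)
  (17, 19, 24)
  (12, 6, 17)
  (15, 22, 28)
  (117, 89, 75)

1

(62,90,39): 39²+62² = 5365 < 8100 = 90² → obtuse
(17,19,24): 17²+19² = 650 > 576 = 24² → acute
(12,6,17): 6²+12² = 180 < 289 = 17² → obtuse
(15,22,28): 15²+22² = 709 < 784 = 28² → obtuse
(117,89,75): 75²+89² = 13546 < 13689 = 117² → obtuse
1 of the 5 is acute.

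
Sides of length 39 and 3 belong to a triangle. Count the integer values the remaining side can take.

The third side lies in the open interval (36, 42).
Integers from 37 to 41 inclusive: 41 − 37 + 1 = 5.

5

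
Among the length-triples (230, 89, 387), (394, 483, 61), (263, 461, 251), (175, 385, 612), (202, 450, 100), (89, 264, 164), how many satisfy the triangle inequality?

1

(89,230,387): 89+230 ≤ 387 → not valid
(61,394,483): 61+394 ≤ 483 → not valid
(251,263,461): 251+263 > 461 → valid
(175,385,612): 175+385 ≤ 612 → not valid
(100,202,450): 100+202 ≤ 450 → not valid
(89,164,264): 89+164 ≤ 264 → not valid
1 of the 6 triples forms a triangle.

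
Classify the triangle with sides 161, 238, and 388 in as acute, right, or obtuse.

Compare the square of the longest side to the sum of squares of the other two: 161² + 238² = 82565 < 150544 = 388².

obtuse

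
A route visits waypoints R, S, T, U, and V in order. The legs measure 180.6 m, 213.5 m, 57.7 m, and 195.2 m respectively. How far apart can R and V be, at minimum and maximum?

0 ≤ RV ≤ 647.0 m

The maximum is all hops collinear in one direction: 180.6 + 213.5 + 57.7 + 195.2 = 647.0.
The longest hop is 213.5; the others sum to 433.5. Since 213.5 ≤ 433.5, the path can fold back on itself completely, so the minimum distance is 0.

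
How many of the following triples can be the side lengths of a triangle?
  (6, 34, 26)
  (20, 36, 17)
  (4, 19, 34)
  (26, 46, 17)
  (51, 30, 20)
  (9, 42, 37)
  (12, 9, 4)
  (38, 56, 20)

4

(6,26,34): 6+26 ≤ 34 → not valid
(17,20,36): 17+20 > 36 → valid
(4,19,34): 4+19 ≤ 34 → not valid
(17,26,46): 17+26 ≤ 46 → not valid
(20,30,51): 20+30 ≤ 51 → not valid
(9,37,42): 9+37 > 42 → valid
(4,9,12): 4+9 > 12 → valid
(20,38,56): 20+38 > 56 → valid
4 of the 8 triples form a triangle.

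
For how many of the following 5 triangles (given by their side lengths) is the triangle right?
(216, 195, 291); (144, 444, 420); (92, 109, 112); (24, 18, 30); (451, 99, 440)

(216,195,291): 195²+216² = 84681 = 291² → right
(144,444,420): 144²+420² = 197136 = 444² → right
(92,109,112): 92²+109² = 20345 > 12544 = 112² → acute
(24,18,30): 18²+24² = 900 = 30² → right
(451,99,440): 99²+440² = 203401 = 451² → right
4 of the 5 are right.

4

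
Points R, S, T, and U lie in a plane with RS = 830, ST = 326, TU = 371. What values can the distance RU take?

133 ≤ RU ≤ 1527

The maximum is all hops collinear in one direction: 830 + 326 + 371 = 1527.
The longest hop is 830; the others sum to 697. Folding the others back against it leaves at least 830 − 697 = 133.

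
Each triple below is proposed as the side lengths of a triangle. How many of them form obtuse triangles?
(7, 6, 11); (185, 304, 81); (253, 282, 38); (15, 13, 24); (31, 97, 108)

4

(7,6,11): 6²+7² = 85 < 121 = 11² → obtuse
(185,304,81): 81+185 ≤ 304, not a triangle
(253,282,38): 38²+253² = 65453 < 79524 = 282² → obtuse
(15,13,24): 13²+15² = 394 < 576 = 24² → obtuse
(31,97,108): 31²+97² = 10370 < 11664 = 108² → obtuse
4 of the 5 are obtuse.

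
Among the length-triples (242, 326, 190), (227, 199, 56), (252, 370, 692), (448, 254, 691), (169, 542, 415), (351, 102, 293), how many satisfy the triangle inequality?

(190,242,326): 190+242 > 326 → valid
(56,199,227): 56+199 > 227 → valid
(252,370,692): 252+370 ≤ 692 → not valid
(254,448,691): 254+448 > 691 → valid
(169,415,542): 169+415 > 542 → valid
(102,293,351): 102+293 > 351 → valid
5 of the 6 triples form a triangle.

5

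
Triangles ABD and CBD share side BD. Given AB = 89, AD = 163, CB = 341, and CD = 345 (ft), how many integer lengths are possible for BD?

From triangle ABD: 74 < BD < 252.
From triangle CBD: 4 < BD < 686.
Intersection: 74 < BD < 252, so integers 75 through 251: 177 values.

177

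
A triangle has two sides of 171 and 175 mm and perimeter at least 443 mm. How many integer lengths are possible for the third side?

Triangle inequality: 4 < x < 346. Perimeter ≥ 443 gives x ≥ 443 − 171 − 175 = 97.
So 97 ≤ x < 346; integers 97 through 345: 249 values.

249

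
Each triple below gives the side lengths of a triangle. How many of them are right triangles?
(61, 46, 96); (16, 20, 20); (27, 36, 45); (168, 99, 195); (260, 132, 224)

3

(61,46,96): 46²+61² = 5837 < 9216 = 96² → obtuse
(16,20,20): 16²+20² = 656 > 400 = 20² → acute
(27,36,45): 27²+36² = 2025 = 45² → right
(168,99,195): 99²+168² = 38025 = 195² → right
(260,132,224): 132²+224² = 67600 = 260² → right
3 of the 5 are right.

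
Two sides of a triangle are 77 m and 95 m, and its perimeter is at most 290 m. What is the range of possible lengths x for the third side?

Triangle inequality alone gives 18 < x < 172.
The perimeter condition gives x ≤ 290 − 77 − 95 = 118.
Intersecting the two: 18 < x ≤ 118.

18 < x ≤ 118 m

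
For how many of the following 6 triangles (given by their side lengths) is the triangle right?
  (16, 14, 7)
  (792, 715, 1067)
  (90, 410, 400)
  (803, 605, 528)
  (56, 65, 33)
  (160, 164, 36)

5

(16,14,7): 7²+14² = 245 < 256 = 16² → obtuse
(792,715,1067): 715²+792² = 1138489 = 1067² → right
(90,410,400): 90²+400² = 168100 = 410² → right
(803,605,528): 528²+605² = 644809 = 803² → right
(56,65,33): 33²+56² = 4225 = 65² → right
(160,164,36): 36²+160² = 26896 = 164² → right
5 of the 6 are right.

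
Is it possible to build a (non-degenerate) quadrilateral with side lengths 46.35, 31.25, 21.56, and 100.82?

No

For a quadrilateral, each side must be shorter than the sum of the others.
Here the longest side is 100.82, but the remaining 3 sides sum to only 99.16.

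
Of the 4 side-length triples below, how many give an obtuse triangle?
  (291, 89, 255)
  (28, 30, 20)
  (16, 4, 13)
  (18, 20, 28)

3

(291,89,255): 89²+255² = 72946 < 84681 = 291² → obtuse
(28,30,20): 20²+28² = 1184 > 900 = 30² → acute
(16,4,13): 4²+13² = 185 < 256 = 16² → obtuse
(18,20,28): 18²+20² = 724 < 784 = 28² → obtuse
3 of the 4 are obtuse.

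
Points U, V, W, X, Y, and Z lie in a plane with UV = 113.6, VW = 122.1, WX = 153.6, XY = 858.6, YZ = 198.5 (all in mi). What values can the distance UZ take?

The maximum is all hops collinear in one direction: 113.6 + 122.1 + 153.6 + 858.6 + 198.5 = 1446.4.
The longest hop is 858.6; the others sum to 587.8. Folding the others back against it leaves at least 858.6 − 587.8 = 270.8.

270.8 ≤ UZ ≤ 1446.4 mi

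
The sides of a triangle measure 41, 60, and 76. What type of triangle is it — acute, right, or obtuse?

obtuse

Compare the square of the longest side to the sum of squares of the other two: 41² + 60² = 5281 < 5776 = 76².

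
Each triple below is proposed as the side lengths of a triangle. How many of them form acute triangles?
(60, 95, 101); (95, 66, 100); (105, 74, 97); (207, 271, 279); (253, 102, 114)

(60,95,101): 60²+95² = 12625 > 10201 = 101² → acute
(95,66,100): 66²+95² = 13381 > 10000 = 100² → acute
(105,74,97): 74²+97² = 14885 > 11025 = 105² → acute
(207,271,279): 207²+271² = 116290 > 77841 = 279² → acute
(253,102,114): 102+114 ≤ 253, not a triangle
4 of the 5 are acute.

4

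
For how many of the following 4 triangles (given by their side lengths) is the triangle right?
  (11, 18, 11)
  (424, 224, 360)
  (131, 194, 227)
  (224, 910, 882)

(11,18,11): 11²+11² = 242 < 324 = 18² → obtuse
(424,224,360): 224²+360² = 179776 = 424² → right
(131,194,227): 131²+194² = 54797 > 51529 = 227² → acute
(224,910,882): 224²+882² = 828100 = 910² → right
2 of the 4 are right.

2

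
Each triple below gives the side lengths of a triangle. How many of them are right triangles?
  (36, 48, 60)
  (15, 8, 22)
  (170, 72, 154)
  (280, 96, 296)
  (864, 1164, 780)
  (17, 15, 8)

5

(36,48,60): 36²+48² = 3600 = 60² → right
(15,8,22): 8²+15² = 289 < 484 = 22² → obtuse
(170,72,154): 72²+154² = 28900 = 170² → right
(280,96,296): 96²+280² = 87616 = 296² → right
(864,1164,780): 780²+864² = 1354896 = 1164² → right
(17,15,8): 8²+15² = 289 = 17² → right
5 of the 6 are right.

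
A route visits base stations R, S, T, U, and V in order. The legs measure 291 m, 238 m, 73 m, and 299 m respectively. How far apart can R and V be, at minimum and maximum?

The maximum is all hops collinear in one direction: 291 + 238 + 73 + 299 = 901.
The longest hop is 299; the others sum to 602. Since 299 ≤ 602, the path can fold back on itself completely, so the minimum distance is 0.

0 ≤ RV ≤ 901 m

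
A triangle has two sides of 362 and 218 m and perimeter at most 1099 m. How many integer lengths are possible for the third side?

Triangle inequality: 144 < x < 580. Perimeter ≤ 1099 gives x ≤ 1099 − 362 − 218 = 519.
So 144 < x ≤ 519; integers 145 through 519: 375 values.

375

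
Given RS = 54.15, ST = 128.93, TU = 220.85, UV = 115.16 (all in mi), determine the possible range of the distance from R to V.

0 ≤ RV ≤ 519.09 mi

The maximum is all hops collinear in one direction: 54.15 + 128.93 + 220.85 + 115.16 = 519.09.
The longest hop is 220.85; the others sum to 298.24. Since 220.85 ≤ 298.24, the path can fold back on itself completely, so the minimum distance is 0.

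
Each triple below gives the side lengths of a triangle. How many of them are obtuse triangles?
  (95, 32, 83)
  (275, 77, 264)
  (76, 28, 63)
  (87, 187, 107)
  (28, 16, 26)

3

(95,32,83): 32²+83² = 7913 < 9025 = 95² → obtuse
(275,77,264): 77²+264² = 75625 = 275² → right
(76,28,63): 28²+63² = 4753 < 5776 = 76² → obtuse
(87,187,107): 87²+107² = 19018 < 34969 = 187² → obtuse
(28,16,26): 16²+26² = 932 > 784 = 28² → acute
3 of the 5 are obtuse.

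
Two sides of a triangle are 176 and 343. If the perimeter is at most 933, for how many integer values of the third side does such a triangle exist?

247

Triangle inequality: 167 < x < 519. Perimeter ≤ 933 gives x ≤ 933 − 176 − 343 = 414.
So 167 < x ≤ 414; integers 168 through 414: 247 values.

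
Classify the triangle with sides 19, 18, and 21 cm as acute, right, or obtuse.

Compare the square of the longest side to the sum of squares of the other two: 18² + 19² = 685 > 441 = 21².

acute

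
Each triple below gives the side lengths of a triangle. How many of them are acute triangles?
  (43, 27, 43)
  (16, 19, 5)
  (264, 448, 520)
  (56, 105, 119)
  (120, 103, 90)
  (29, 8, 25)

(43,27,43): 27²+43² = 2578 > 1849 = 43² → acute
(16,19,5): 5²+16² = 281 < 361 = 19² → obtuse
(264,448,520): 264²+448² = 270400 = 520² → right
(56,105,119): 56²+105² = 14161 = 119² → right
(120,103,90): 90²+103² = 18709 > 14400 = 120² → acute
(29,8,25): 8²+25² = 689 < 841 = 29² → obtuse
2 of the 6 are acute.

2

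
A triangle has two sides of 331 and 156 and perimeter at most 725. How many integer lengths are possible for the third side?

Triangle inequality: 175 < x < 487. Perimeter ≤ 725 gives x ≤ 725 − 331 − 156 = 238.
So 175 < x ≤ 238; integers 176 through 238: 63 values.

63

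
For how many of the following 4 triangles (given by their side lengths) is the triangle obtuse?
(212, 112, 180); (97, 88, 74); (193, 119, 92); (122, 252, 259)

1

(212,112,180): 112²+180² = 44944 = 212² → right
(97,88,74): 74²+88² = 13220 > 9409 = 97² → acute
(193,119,92): 92²+119² = 22625 < 37249 = 193² → obtuse
(122,252,259): 122²+252² = 78388 > 67081 = 259² → acute
1 of the 4 is obtuse.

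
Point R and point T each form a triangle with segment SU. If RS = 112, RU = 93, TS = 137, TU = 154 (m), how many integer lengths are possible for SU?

185

From triangle RSU: 19 < SU < 205.
From triangle TSU: 17 < SU < 291.
Intersection: 19 < SU < 205, so integers 20 through 204: 185 values.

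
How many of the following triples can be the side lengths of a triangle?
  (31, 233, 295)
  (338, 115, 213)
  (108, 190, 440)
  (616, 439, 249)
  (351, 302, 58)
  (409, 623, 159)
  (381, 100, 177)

2

(31,233,295): 31+233 ≤ 295 → not valid
(115,213,338): 115+213 ≤ 338 → not valid
(108,190,440): 108+190 ≤ 440 → not valid
(249,439,616): 249+439 > 616 → valid
(58,302,351): 58+302 > 351 → valid
(159,409,623): 159+409 ≤ 623 → not valid
(100,177,381): 100+177 ≤ 381 → not valid
2 of the 7 triples form a triangle.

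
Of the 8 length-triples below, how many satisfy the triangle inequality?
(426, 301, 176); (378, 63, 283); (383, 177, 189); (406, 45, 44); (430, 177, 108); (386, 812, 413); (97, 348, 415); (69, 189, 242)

(176,301,426): 176+301 > 426 → valid
(63,283,378): 63+283 ≤ 378 → not valid
(177,189,383): 177+189 ≤ 383 → not valid
(44,45,406): 44+45 ≤ 406 → not valid
(108,177,430): 108+177 ≤ 430 → not valid
(386,413,812): 386+413 ≤ 812 → not valid
(97,348,415): 97+348 > 415 → valid
(69,189,242): 69+189 > 242 → valid
3 of the 8 triples form a triangle.

3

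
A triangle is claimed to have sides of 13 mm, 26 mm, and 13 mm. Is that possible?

The two shorter sides sum to 26, exactly equal to the longest side 26.
That gives only a degenerate (flat) triangle — the inequality must be strict.

No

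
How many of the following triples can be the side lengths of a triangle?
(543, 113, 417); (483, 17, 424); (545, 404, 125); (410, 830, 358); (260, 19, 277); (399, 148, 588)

(113,417,543): 113+417 ≤ 543 → not valid
(17,424,483): 17+424 ≤ 483 → not valid
(125,404,545): 125+404 ≤ 545 → not valid
(358,410,830): 358+410 ≤ 830 → not valid
(19,260,277): 19+260 > 277 → valid
(148,399,588): 148+399 ≤ 588 → not valid
1 of the 6 triples forms a triangle.

1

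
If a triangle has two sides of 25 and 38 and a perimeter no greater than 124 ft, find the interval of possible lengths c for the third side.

13 < c ≤ 61 ft

Triangle inequality alone gives 13 < c < 63.
The perimeter condition gives c ≤ 124 − 25 − 38 = 61.
Intersecting the two: 13 < c ≤ 61.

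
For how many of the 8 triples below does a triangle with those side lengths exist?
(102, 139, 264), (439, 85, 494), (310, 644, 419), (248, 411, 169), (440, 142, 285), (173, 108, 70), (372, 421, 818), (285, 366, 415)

5

(102,139,264): 102+139 ≤ 264 → not valid
(85,439,494): 85+439 > 494 → valid
(310,419,644): 310+419 > 644 → valid
(169,248,411): 169+248 > 411 → valid
(142,285,440): 142+285 ≤ 440 → not valid
(70,108,173): 70+108 > 173 → valid
(372,421,818): 372+421 ≤ 818 → not valid
(285,366,415): 285+366 > 415 → valid
5 of the 8 triples form a triangle.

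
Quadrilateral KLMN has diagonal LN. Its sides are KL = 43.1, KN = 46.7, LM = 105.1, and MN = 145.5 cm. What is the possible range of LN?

From triangle KLN: |43.1 − 46.7| < LN < 43.1 + 46.7, i.e. 3.6 < LN < 89.8.
From triangle MLN: 40.4 < LN < 250.6.
Both must hold, so LN lies in the intersection.

40.4 < LN < 89.8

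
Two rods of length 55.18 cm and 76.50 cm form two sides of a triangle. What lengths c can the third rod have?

By the triangle inequality, c must be less than 55.18 + 76.50 = 131.68 and greater than |55.18 − 76.50| = 21.32.

21.32 < c < 131.68 (cm)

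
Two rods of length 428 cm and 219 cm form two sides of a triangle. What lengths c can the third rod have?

209 < c < 647

By the triangle inequality, c must be less than 428 + 219 = 647 and greater than |428 − 219| = 209.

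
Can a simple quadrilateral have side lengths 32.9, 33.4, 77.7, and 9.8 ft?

For a quadrilateral, each side must be shorter than the sum of the others.
Here the longest side is 77.7, but the remaining 3 sides sum to only 76.1.

No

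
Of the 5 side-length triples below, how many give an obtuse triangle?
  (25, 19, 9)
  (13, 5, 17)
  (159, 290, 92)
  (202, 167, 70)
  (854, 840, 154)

(25,19,9): 9²+19² = 442 < 625 = 25² → obtuse
(13,5,17): 5²+13² = 194 < 289 = 17² → obtuse
(159,290,92): 92+159 ≤ 290, not a triangle
(202,167,70): 70²+167² = 32789 < 40804 = 202² → obtuse
(854,840,154): 154²+840² = 729316 = 854² → right
3 of the 5 are obtuse.

3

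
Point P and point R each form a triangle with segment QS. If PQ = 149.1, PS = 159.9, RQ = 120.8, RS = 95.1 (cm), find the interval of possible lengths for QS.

25.7 < QS < 215.9

From triangle PQS: |149.1 − 159.9| < QS < 149.1 + 159.9, i.e. 10.8 < QS < 309.0.
From triangle RQS: 25.7 < QS < 215.9.
Both must hold, so QS lies in the intersection.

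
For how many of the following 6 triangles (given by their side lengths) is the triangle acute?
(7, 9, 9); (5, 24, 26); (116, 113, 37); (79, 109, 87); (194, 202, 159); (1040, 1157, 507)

4

(7,9,9): 7²+9² = 130 > 81 = 9² → acute
(5,24,26): 5²+24² = 601 < 676 = 26² → obtuse
(116,113,37): 37²+113² = 14138 > 13456 = 116² → acute
(79,109,87): 79²+87² = 13810 > 11881 = 109² → acute
(194,202,159): 159²+194² = 62917 > 40804 = 202² → acute
(1040,1157,507): 507²+1040² = 1338649 = 1157² → right
4 of the 6 are acute.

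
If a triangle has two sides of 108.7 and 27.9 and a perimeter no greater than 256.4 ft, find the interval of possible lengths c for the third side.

80.8 < c ≤ 119.8 ft

Triangle inequality alone gives 80.8 < c < 136.6.
The perimeter condition gives c ≤ 256.4 − 108.7 − 27.9 = 119.8.
Intersecting the two: 80.8 < c ≤ 119.8.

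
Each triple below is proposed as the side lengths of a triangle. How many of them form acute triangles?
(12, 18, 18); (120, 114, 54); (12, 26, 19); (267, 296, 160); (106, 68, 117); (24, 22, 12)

5

(12,18,18): 12²+18² = 468 > 324 = 18² → acute
(120,114,54): 54²+114² = 15912 > 14400 = 120² → acute
(12,26,19): 12²+19² = 505 < 676 = 26² → obtuse
(267,296,160): 160²+267² = 96889 > 87616 = 296² → acute
(106,68,117): 68²+106² = 15860 > 13689 = 117² → acute
(24,22,12): 12²+22² = 628 > 576 = 24² → acute
5 of the 6 are acute.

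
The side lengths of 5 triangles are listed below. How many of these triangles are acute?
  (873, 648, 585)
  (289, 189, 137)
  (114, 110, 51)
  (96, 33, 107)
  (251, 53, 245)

(873,648,585): 585²+648² = 762129 = 873² → right
(289,189,137): 137²+189² = 54490 < 83521 = 289² → obtuse
(114,110,51): 51²+110² = 14701 > 12996 = 114² → acute
(96,33,107): 33²+96² = 10305 < 11449 = 107² → obtuse
(251,53,245): 53²+245² = 62834 < 63001 = 251² → obtuse
1 of the 5 is acute.

1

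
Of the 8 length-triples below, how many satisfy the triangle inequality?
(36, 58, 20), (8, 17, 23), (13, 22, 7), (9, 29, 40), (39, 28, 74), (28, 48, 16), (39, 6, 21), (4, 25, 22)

(20,36,58): 20+36 ≤ 58 → not valid
(8,17,23): 8+17 > 23 → valid
(7,13,22): 7+13 ≤ 22 → not valid
(9,29,40): 9+29 ≤ 40 → not valid
(28,39,74): 28+39 ≤ 74 → not valid
(16,28,48): 16+28 ≤ 48 → not valid
(6,21,39): 6+21 ≤ 39 → not valid
(4,22,25): 4+22 > 25 → valid
2 of the 8 triples form a triangle.

2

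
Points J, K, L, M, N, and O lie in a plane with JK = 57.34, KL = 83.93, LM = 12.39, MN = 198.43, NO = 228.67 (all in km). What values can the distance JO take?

The maximum is all hops collinear in one direction: 57.34 + 83.93 + 12.39 + 198.43 + 228.67 = 580.76.
The longest hop is 228.67; the others sum to 352.09. Since 228.67 ≤ 352.09, the path can fold back on itself completely, so the minimum distance is 0.

0 ≤ JO ≤ 580.76 km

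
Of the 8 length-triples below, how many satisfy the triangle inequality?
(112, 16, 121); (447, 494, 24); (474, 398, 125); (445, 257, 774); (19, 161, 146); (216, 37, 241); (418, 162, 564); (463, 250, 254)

6

(16,112,121): 16+112 > 121 → valid
(24,447,494): 24+447 ≤ 494 → not valid
(125,398,474): 125+398 > 474 → valid
(257,445,774): 257+445 ≤ 774 → not valid
(19,146,161): 19+146 > 161 → valid
(37,216,241): 37+216 > 241 → valid
(162,418,564): 162+418 > 564 → valid
(250,254,463): 250+254 > 463 → valid
6 of the 8 triples form a triangle.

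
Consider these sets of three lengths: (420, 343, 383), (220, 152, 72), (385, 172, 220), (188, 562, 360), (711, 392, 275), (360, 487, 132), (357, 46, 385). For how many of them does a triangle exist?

(343,383,420): 343+383 > 420 → valid
(72,152,220): 72+152 > 220 → valid
(172,220,385): 172+220 > 385 → valid
(188,360,562): 188+360 ≤ 562 → not valid
(275,392,711): 275+392 ≤ 711 → not valid
(132,360,487): 132+360 > 487 → valid
(46,357,385): 46+357 > 385 → valid
5 of the 7 triples form a triangle.

5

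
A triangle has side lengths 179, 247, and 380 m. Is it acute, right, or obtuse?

obtuse

Compare the square of the longest side to the sum of squares of the other two: 179² + 247² = 93050 < 144400 = 380².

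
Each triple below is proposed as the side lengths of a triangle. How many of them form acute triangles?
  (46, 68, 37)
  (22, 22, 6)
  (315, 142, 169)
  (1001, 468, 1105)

(46,68,37): 37²+46² = 3485 < 4624 = 68² → obtuse
(22,22,6): 6²+22² = 520 > 484 = 22² → acute
(315,142,169): 142+169 ≤ 315, not a triangle
(1001,468,1105): 468²+1001² = 1221025 = 1105² → right
1 of the 4 is acute.

1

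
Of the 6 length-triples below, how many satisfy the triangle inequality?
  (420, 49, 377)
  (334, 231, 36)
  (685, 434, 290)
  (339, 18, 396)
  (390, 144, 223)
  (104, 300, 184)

(49,377,420): 49+377 > 420 → valid
(36,231,334): 36+231 ≤ 334 → not valid
(290,434,685): 290+434 > 685 → valid
(18,339,396): 18+339 ≤ 396 → not valid
(144,223,390): 144+223 ≤ 390 → not valid
(104,184,300): 104+184 ≤ 300 → not valid
2 of the 6 triples form a triangle.

2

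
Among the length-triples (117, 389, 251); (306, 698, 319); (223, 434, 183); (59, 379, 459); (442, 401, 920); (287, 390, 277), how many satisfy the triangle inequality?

(117,251,389): 117+251 ≤ 389 → not valid
(306,319,698): 306+319 ≤ 698 → not valid
(183,223,434): 183+223 ≤ 434 → not valid
(59,379,459): 59+379 ≤ 459 → not valid
(401,442,920): 401+442 ≤ 920 → not valid
(277,287,390): 277+287 > 390 → valid
1 of the 6 triples forms a triangle.

1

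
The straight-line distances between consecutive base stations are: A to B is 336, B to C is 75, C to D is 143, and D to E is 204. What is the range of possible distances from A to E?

0 ≤ AE ≤ 758

The maximum is all hops collinear in one direction: 336 + 75 + 143 + 204 = 758.
The longest hop is 336; the others sum to 422. Since 336 ≤ 422, the path can fold back on itself completely, so the minimum distance is 0.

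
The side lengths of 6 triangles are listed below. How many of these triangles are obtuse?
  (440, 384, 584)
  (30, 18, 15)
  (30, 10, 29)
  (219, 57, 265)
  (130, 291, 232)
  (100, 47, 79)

(440,384,584): 384²+440² = 341056 = 584² → right
(30,18,15): 15²+18² = 549 < 900 = 30² → obtuse
(30,10,29): 10²+29² = 941 > 900 = 30² → acute
(219,57,265): 57²+219² = 51210 < 70225 = 265² → obtuse
(130,291,232): 130²+232² = 70724 < 84681 = 291² → obtuse
(100,47,79): 47²+79² = 8450 < 10000 = 100² → obtuse
4 of the 6 are obtuse.

4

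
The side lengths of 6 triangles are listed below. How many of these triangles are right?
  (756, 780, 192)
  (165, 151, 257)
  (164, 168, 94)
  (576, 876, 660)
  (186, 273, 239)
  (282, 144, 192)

(756,780,192): 192²+756² = 608400 = 780² → right
(165,151,257): 151²+165² = 50026 < 66049 = 257² → obtuse
(164,168,94): 94²+164² = 35732 > 28224 = 168² → acute
(576,876,660): 576²+660² = 767376 = 876² → right
(186,273,239): 186²+239² = 91717 > 74529 = 273² → acute
(282,144,192): 144²+192² = 57600 < 79524 = 282² → obtuse
2 of the 6 are right.

2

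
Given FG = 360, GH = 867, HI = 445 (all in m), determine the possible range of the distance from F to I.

62 ≤ FI ≤ 1672 m

The maximum is all hops collinear in one direction: 360 + 867 + 445 = 1672.
The longest hop is 867; the others sum to 805. Folding the others back against it leaves at least 867 − 805 = 62.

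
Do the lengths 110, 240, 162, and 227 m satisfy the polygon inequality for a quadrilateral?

Yes

A quadrilateral exists iff every side is shorter than the sum of the others — equivalently, the longest side is less than the sum of the rest.
Longest side 240 < 499 (sum of the remaining 3), so yes.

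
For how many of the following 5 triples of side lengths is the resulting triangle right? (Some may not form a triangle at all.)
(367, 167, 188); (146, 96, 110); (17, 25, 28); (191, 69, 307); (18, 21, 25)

1

(367,167,188): 167+188 ≤ 367, not a triangle
(146,96,110): 96²+110² = 21316 = 146² → right
(17,25,28): 17²+25² = 914 > 784 = 28² → acute
(191,69,307): 69+191 ≤ 307, not a triangle
(18,21,25): 18²+21² = 765 > 625 = 25² → acute
1 of the 5 is right.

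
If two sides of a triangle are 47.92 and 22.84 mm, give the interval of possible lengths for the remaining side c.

25.08 < c < 70.76

By the triangle inequality, c must be less than 47.92 + 22.84 = 70.76 and greater than |47.92 − 22.84| = 25.08.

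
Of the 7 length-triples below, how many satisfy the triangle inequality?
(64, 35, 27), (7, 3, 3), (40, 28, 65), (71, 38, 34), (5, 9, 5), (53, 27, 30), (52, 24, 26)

(27,35,64): 27+35 ≤ 64 → not valid
(3,3,7): 3+3 ≤ 7 → not valid
(28,40,65): 28+40 > 65 → valid
(34,38,71): 34+38 > 71 → valid
(5,5,9): 5+5 > 9 → valid
(27,30,53): 27+30 > 53 → valid
(24,26,52): 24+26 ≤ 52 → not valid
4 of the 7 triples form a triangle.

4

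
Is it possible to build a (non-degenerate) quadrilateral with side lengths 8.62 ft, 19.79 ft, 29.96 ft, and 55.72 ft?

A quadrilateral exists iff every side is shorter than the sum of the others — equivalently, the longest side is less than the sum of the rest.
Longest side 55.72 < 58.37 (sum of the remaining 3), so yes.

Yes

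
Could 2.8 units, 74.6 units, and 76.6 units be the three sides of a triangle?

Yes

The longest side is 76.6, and the other two sum to 77.4.
Since 77.4 > 76.6, the triangle inequality holds.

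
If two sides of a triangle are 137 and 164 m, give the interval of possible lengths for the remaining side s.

By the triangle inequality, s must be less than 137 + 164 = 301 and greater than |137 − 164| = 27.

27 < s < 301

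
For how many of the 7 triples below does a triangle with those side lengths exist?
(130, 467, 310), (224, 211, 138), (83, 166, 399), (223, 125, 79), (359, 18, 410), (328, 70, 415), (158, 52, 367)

1

(130,310,467): 130+310 ≤ 467 → not valid
(138,211,224): 138+211 > 224 → valid
(83,166,399): 83+166 ≤ 399 → not valid
(79,125,223): 79+125 ≤ 223 → not valid
(18,359,410): 18+359 ≤ 410 → not valid
(70,328,415): 70+328 ≤ 415 → not valid
(52,158,367): 52+158 ≤ 367 → not valid
1 of the 7 triples forms a triangle.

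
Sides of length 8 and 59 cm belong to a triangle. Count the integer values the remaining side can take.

The third side lies in the open interval (51, 67).
Integers from 52 to 66 inclusive: 66 − 52 + 1 = 15.

15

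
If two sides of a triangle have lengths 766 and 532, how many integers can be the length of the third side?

The third side lies in the open interval (234, 1298).
Integers from 235 to 1297 inclusive: 1297 − 235 + 1 = 1063.

1063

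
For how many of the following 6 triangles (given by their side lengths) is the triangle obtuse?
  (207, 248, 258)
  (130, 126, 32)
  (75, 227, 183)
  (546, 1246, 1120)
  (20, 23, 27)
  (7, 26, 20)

(207,248,258): 207²+248² = 104353 > 66564 = 258² → acute
(130,126,32): 32²+126² = 16900 = 130² → right
(75,227,183): 75²+183² = 39114 < 51529 = 227² → obtuse
(546,1246,1120): 546²+1120² = 1552516 = 1246² → right
(20,23,27): 20²+23² = 929 > 729 = 27² → acute
(7,26,20): 7²+20² = 449 < 676 = 26² → obtuse
2 of the 6 are obtuse.

2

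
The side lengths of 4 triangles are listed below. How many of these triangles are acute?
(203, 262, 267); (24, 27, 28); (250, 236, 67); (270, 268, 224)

(203,262,267): 203²+262² = 109853 > 71289 = 267² → acute
(24,27,28): 24²+27² = 1305 > 784 = 28² → acute
(250,236,67): 67²+236² = 60185 < 62500 = 250² → obtuse
(270,268,224): 224²+268² = 122000 > 72900 = 270² → acute
3 of the 4 are acute.

3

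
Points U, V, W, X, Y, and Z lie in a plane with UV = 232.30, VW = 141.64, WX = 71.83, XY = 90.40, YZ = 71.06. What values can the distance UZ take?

0 ≤ UZ ≤ 607.23

The maximum is all hops collinear in one direction: 232.30 + 141.64 + 71.83 + 90.40 + 71.06 = 607.23.
The longest hop is 232.30; the others sum to 374.93. Since 232.30 ≤ 374.93, the path can fold back on itself completely, so the minimum distance is 0.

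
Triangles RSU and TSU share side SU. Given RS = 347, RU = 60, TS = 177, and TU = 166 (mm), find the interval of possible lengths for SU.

287 < SU < 343

From triangle RSU: |347 − 60| < SU < 347 + 60, i.e. 287 < SU < 407.
From triangle TSU: 11 < SU < 343.
Both must hold, so SU lies in the intersection.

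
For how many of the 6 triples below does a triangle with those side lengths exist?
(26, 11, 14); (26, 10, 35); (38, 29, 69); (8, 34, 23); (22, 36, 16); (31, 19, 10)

(11,14,26): 11+14 ≤ 26 → not valid
(10,26,35): 10+26 > 35 → valid
(29,38,69): 29+38 ≤ 69 → not valid
(8,23,34): 8+23 ≤ 34 → not valid
(16,22,36): 16+22 > 36 → valid
(10,19,31): 10+19 ≤ 31 → not valid
2 of the 6 triples form a triangle.

2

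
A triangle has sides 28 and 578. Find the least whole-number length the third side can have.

551

The third side must be strictly greater than |28 − 578| = 550.
The smallest integer above 550 is 551.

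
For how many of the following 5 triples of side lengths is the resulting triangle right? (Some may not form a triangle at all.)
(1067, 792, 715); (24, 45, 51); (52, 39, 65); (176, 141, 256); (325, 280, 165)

(1067,792,715): 715²+792² = 1138489 = 1067² → right
(24,45,51): 24²+45² = 2601 = 51² → right
(52,39,65): 39²+52² = 4225 = 65² → right
(176,141,256): 141²+176² = 50857 < 65536 = 256² → obtuse
(325,280,165): 165²+280² = 105625 = 325² → right
4 of the 5 are right.

4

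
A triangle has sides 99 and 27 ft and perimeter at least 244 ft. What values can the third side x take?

118 ≤ x < 126

Triangle inequality alone gives 72 < x < 126.
The perimeter condition gives x ≥ 244 − 99 − 27 = 118.
Intersecting the two: 118 ≤ x < 126.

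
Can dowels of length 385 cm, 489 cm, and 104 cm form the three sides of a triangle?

No

The two shorter sides sum to 489, exactly equal to the longest side 489.
That gives only a degenerate (flat) triangle — the inequality must be strict.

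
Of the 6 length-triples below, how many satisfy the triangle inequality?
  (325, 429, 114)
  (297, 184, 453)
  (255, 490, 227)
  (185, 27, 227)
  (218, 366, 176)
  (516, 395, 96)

(114,325,429): 114+325 > 429 → valid
(184,297,453): 184+297 > 453 → valid
(227,255,490): 227+255 ≤ 490 → not valid
(27,185,227): 27+185 ≤ 227 → not valid
(176,218,366): 176+218 > 366 → valid
(96,395,516): 96+395 ≤ 516 → not valid
3 of the 6 triples form a triangle.

3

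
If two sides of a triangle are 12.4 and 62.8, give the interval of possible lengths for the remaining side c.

By the triangle inequality, c must be less than 12.4 + 62.8 = 75.2 and greater than |12.4 − 62.8| = 50.4.

50.4 < c < 75.2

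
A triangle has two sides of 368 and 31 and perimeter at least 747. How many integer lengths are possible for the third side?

51

Triangle inequality: 337 < x < 399. Perimeter ≥ 747 gives x ≥ 747 − 368 − 31 = 348.
So 348 ≤ x < 399; integers 348 through 398: 51 values.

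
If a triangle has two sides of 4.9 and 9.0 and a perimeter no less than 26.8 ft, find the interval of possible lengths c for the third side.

12.9 ≤ c < 13.9

Triangle inequality alone gives 4.1 < c < 13.9.
The perimeter condition gives c ≥ 26.8 − 4.9 − 9.0 = 12.9.
Intersecting the two: 12.9 ≤ c < 13.9.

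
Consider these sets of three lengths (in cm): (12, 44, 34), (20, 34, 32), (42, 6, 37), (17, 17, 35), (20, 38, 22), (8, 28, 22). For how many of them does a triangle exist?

(12,34,44): 12+34 > 44 → valid
(20,32,34): 20+32 > 34 → valid
(6,37,42): 6+37 > 42 → valid
(17,17,35): 17+17 ≤ 35 → not valid
(20,22,38): 20+22 > 38 → valid
(8,22,28): 8+22 > 28 → valid
5 of the 6 triples form a triangle.

5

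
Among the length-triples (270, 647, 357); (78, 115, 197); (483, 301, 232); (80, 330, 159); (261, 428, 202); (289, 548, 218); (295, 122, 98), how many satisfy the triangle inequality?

2

(270,357,647): 270+357 ≤ 647 → not valid
(78,115,197): 78+115 ≤ 197 → not valid
(232,301,483): 232+301 > 483 → valid
(80,159,330): 80+159 ≤ 330 → not valid
(202,261,428): 202+261 > 428 → valid
(218,289,548): 218+289 ≤ 548 → not valid
(98,122,295): 98+122 ≤ 295 → not valid
2 of the 7 triples form a triangle.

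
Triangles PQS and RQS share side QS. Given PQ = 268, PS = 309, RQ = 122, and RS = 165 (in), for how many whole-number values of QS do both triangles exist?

From triangle PQS: 41 < QS < 577.
From triangle RQS: 43 < QS < 287.
Intersection: 43 < QS < 287, so integers 44 through 286: 243 values.

243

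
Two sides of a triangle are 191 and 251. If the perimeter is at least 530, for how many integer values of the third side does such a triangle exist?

354

Triangle inequality: 60 < x < 442. Perimeter ≥ 530 gives x ≥ 530 − 191 − 251 = 88.
So 88 ≤ x < 442; integers 88 through 441: 354 values.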